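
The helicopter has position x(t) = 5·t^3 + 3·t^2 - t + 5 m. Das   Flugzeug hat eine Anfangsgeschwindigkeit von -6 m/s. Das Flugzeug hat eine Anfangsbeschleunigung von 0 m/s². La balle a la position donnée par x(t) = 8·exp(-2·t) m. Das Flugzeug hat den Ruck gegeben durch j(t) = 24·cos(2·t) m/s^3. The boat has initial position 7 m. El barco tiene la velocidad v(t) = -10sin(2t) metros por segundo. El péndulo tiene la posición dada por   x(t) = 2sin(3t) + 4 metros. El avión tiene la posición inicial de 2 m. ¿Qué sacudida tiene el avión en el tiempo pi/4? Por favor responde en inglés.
Using j(t) = 24·cos(2·t) and substituting t = pi/4, we find j = 0.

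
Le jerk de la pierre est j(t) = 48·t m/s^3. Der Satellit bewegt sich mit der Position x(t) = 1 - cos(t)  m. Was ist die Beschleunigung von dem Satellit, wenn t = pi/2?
Wir müssen unsere Gleichung für die Position x(t) = 1 - cos(t) 2-mal ableiten. Die Ableitung von der Position ergibt die Geschwindigkeit: v(t) = sin(t). Durch Ableiten von der Geschwindigkeit erhalten wir die Beschleunigung: a(t) = cos(t). Wir haben die Beschleunigung a(t) = cos(t). Durch Einsetzen von t = pi/2: a(pi/2) = 0.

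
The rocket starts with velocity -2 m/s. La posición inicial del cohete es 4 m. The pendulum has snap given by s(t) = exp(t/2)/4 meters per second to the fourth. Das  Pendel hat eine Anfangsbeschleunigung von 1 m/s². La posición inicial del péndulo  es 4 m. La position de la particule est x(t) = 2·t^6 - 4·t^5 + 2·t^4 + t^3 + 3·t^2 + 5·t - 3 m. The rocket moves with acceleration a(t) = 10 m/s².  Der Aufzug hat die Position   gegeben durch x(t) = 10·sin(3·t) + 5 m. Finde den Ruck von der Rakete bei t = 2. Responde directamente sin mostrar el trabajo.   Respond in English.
The jerk at t = 2 is j = 0.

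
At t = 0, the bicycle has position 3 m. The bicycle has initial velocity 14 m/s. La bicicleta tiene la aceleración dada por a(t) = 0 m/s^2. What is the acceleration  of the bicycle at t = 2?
Using a(t) = 0 and substituting t = 2, we find a = 0.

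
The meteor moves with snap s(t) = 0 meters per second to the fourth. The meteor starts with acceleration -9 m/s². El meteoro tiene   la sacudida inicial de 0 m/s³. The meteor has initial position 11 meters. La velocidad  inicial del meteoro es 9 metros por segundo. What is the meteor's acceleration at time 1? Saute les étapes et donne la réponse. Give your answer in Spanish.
La aceleración en t = 1 es a = -9.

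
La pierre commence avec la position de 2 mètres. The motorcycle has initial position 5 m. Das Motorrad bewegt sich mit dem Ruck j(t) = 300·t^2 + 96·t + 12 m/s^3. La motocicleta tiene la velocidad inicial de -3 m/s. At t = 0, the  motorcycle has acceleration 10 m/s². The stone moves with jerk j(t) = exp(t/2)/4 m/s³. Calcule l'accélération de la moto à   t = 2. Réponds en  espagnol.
Necesitamos integrar nuestra ecuación de la sacudida j(t) = 300·t^2 + 96·t + 12 1 vez. La integral de la sacudida es la aceleración. Usando a(0) = 10, obtenemos a(t) = 100·t^3 + 48·t^2 + 12·t + 10. De la ecuación de la aceleración a(t) = 100·t^3 + 48·t^2 + 12·t + 10, sustituimos t = 2 para obtener a = 1026.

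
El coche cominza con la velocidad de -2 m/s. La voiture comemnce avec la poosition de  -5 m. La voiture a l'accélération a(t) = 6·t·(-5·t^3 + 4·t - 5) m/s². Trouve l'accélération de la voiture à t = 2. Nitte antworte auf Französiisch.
En utilisant a(t) = 6·t·(-5·t^3 + 4·t - 5) et en substituant t = 2, nous trouvons a = -444.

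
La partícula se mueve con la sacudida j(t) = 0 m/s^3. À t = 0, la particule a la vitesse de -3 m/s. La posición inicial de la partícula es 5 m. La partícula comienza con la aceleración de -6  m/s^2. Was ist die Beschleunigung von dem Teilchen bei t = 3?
Um dies zu lösen, müssen wir 1 Integral unserer Gleichung für den Ruck j(t) = 0 finden. Das Integral von dem Ruck, mit a(0) = -6, ergibt die Beschleunigung: a(t) = -6. Mit a(t) = -6 und Einsetzen von t = 3, finden wir a = -6.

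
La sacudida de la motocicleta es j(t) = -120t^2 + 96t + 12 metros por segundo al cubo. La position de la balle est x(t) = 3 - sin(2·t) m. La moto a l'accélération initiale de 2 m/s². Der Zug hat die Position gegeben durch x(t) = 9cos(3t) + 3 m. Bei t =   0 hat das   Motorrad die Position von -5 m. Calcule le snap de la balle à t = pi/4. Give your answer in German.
Um dies zu lösen, müssen wir 4 Ableitungen unserer Gleichung für die Position x(t) = 3 - sin(2·t) nehmen. Die Ableitung von der Position ergibt die Geschwindigkeit: v(t) = -2·cos(2·t). Mit d/dt von v(t) finden wir a(t) = 4·sin(2·t). Durch Ableiten von der Beschleunigung erhalten wir den Ruck: j(t) = 8·cos(2·t). Mit d/dt von j(t) finden wir s(t) = -16·sin(2·t). Aus der Gleichung für den Snap s(t) = -16·sin(2·t), setzen wir t = pi/4 ein und erhalten s = -16.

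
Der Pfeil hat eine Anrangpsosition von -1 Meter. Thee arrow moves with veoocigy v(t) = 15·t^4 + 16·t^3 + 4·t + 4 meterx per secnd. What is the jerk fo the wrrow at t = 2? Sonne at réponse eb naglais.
To solve this, we need to take 2 derivatives of our velocity equation v(t) = 15·t^4 + 16·t^3 + 4·t + 4. The derivative of velocity gives acceleration: a(t) = 60·t^3 + 48·t^2 + 4. The derivative of acceleration gives jerk: j(t) = 180·t^2 + 96·t. Using j(t) = 180·t^2 + 96·t and substituting t = 2, we find j = 912.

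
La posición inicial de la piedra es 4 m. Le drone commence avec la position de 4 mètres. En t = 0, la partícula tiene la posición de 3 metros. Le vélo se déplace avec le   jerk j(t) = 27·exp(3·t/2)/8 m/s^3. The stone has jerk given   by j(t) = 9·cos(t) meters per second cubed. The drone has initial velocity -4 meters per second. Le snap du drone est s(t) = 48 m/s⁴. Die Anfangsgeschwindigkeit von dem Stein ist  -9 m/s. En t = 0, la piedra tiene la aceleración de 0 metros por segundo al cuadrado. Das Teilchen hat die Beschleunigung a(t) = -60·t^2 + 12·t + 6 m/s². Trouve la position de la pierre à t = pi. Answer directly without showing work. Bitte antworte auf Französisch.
x(pi) = 4.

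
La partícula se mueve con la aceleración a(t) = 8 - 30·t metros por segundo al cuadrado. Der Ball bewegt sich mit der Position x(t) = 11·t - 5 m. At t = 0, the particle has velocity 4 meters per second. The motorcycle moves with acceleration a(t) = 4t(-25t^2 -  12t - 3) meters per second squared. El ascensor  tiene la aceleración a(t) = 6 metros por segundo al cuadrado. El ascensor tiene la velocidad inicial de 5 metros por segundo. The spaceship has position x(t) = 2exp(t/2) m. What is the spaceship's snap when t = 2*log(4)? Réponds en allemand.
Wir müssen unsere Gleichung für die Position x(t) = 2·exp(t/2) 4-mal ableiten. Mit d/dt von x(t) finden wir v(t) = exp(t/2). Die Ableitung von der Geschwindigkeit ergibt die Beschleunigung: a(t) = exp(t/2)/2. Die Ableitung von der Beschleunigung ergibt den Ruck: j(t) = exp(t/2)/4. Durch Ableiten von dem Ruck erhalten wir den Snap: s(t) = exp(t/2)/8. Wir haben den Snap s(t) = exp(t/2)/8. Durch Einsetzen von t = 2*log(4): s(2*log(4)) = 1/2.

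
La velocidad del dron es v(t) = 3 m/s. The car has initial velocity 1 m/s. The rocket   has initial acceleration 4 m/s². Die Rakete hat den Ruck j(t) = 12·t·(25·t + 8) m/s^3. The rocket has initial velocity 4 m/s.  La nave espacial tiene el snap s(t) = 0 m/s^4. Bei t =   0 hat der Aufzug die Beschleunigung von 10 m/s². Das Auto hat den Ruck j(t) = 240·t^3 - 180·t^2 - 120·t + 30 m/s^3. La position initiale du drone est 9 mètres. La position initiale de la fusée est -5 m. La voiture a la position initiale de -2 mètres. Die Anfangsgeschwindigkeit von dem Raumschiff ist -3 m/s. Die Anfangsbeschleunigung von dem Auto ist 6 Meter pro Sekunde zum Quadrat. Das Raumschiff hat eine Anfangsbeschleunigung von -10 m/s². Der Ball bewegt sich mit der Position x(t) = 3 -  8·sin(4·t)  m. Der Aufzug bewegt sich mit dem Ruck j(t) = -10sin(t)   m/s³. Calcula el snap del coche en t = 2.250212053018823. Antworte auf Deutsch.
Wir müssen unsere Gleichung für den Ruck j(t) = 240·t^3 - 180·t^2 - 120·t + 30 1-mal ableiten. Mit d/dt von j(t) finden wir s(t) = 720·t^2 - 360·t - 120. Mit s(t) = 720·t^2 - 360·t - 120 und Einsetzen von t = 2.250212053018823, finden wir s = 2715.61074507008.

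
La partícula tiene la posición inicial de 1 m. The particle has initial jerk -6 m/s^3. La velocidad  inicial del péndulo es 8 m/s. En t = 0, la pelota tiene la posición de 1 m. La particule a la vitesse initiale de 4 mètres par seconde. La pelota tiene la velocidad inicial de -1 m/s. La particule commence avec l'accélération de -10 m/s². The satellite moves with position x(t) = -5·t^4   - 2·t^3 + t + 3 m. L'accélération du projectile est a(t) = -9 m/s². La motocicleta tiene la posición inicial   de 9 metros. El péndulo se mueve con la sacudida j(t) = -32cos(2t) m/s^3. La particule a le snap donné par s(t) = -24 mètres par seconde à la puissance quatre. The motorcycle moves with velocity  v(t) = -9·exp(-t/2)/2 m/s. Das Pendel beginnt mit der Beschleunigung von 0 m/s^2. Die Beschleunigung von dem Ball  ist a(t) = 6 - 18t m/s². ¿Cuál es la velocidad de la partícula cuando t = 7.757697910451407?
Partiendo del snap s(t) = -24, tomamos 3 antiderivadas. Tomando ∫s(t)dt y aplicando j(0) = -6, encontramos j(t) = -24·t - 6. La integral de la sacudida, con a(0) = -10, da la aceleración: a(t) = -12·t^2 - 6·t - 10. Tomando ∫a(t)dt y aplicando v(0) = 4, encontramos v(t) = -4·t^3 - 3·t^2 - 10·t + 4. De la ecuación de la velocidad v(t) = -4·t^3 - 3·t^2 - 10·t + 4, sustituimos t = 7.757697910451407 para obtener v = -2121.61389147423.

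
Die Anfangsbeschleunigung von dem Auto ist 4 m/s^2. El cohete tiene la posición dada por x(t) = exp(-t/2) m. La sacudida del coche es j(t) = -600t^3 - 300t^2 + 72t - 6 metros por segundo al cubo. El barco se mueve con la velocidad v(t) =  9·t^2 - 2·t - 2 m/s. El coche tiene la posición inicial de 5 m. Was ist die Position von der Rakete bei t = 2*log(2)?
Mit x(t) = exp(-t/2) und Einsetzen von t = 2*log(2), finden wir x = 1/2.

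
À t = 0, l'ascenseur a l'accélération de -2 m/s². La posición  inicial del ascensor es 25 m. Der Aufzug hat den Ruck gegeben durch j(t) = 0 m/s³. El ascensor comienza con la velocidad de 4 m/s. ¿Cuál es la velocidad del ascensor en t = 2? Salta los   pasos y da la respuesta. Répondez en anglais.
At t = 2, v = 0.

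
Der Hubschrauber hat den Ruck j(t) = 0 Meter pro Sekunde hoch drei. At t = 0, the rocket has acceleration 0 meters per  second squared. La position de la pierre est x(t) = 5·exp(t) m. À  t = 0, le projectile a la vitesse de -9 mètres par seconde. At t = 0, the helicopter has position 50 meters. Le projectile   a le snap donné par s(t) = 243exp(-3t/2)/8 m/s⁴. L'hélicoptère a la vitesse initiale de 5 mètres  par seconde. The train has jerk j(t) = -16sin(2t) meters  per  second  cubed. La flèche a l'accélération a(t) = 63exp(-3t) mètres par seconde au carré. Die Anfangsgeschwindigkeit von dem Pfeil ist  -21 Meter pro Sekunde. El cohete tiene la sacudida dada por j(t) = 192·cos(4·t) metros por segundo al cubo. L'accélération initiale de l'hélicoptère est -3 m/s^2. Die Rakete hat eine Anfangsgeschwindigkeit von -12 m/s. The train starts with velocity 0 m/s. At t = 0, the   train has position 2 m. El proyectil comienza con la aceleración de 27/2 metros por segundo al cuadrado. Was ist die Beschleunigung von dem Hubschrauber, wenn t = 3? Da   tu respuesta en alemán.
Um dies zu lösen, müssen wir 1 Integral unserer Gleichung für den Ruck j(t) = 0 finden. Mit ∫j(t)dt und Anwendung von a(0) = -3, finden wir a(t) = -3. Mit a(t) = -3 und Einsetzen von t = 3, finden wir a = -3.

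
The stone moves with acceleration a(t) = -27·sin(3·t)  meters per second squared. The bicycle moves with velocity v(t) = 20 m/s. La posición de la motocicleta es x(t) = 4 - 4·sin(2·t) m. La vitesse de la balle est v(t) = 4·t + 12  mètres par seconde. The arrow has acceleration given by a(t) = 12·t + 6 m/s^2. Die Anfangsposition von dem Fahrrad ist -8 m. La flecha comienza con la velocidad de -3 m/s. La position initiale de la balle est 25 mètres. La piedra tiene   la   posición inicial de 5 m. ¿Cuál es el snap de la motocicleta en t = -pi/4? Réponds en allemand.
Um dies zu lösen, müssen wir 4 Ableitungen unserer Gleichung für die Position x(t) = 4 - 4·sin(2·t) nehmen. Durch Ableiten von der Position erhalten wir die Geschwindigkeit: v(t) = -8·cos(2·t). Mit d/dt von v(t) finden wir a(t) = 16·sin(2·t). Die Ableitung von der Beschleunigung ergibt den Ruck: j(t) = 32·cos(2·t). Mit d/dt von j(t) finden wir s(t) = -64·sin(2·t). Wir haben den Snap s(t) = -64·sin(2·t). Durch Einsetzen von t = -pi/4: s(-pi/4) = 64.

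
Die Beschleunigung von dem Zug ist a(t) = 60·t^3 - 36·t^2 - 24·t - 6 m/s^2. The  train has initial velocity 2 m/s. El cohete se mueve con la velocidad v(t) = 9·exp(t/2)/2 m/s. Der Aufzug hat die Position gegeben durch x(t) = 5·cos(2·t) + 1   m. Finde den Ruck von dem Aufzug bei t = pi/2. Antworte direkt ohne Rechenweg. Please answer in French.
À t = pi/2, j = 0.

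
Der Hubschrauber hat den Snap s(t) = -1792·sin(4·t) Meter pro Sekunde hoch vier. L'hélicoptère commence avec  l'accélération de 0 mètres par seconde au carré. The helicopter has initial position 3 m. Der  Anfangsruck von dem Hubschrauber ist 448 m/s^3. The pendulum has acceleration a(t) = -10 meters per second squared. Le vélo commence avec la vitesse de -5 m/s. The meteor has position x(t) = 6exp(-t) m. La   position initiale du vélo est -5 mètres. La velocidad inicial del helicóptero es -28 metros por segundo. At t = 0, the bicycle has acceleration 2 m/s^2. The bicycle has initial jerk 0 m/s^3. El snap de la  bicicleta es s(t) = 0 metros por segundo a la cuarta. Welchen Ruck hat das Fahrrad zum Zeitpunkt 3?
Wir müssen das Integral unserer Gleichung für den Snap s(t) = 0 1-mal finden. Die Stammfunktion von dem Snap ist der Ruck. Mit j(0) = 0 erhalten wir j(t) = 0. Aus der Gleichung für den Ruck j(t) = 0, setzen wir t = 3 ein und erhalten j = 0.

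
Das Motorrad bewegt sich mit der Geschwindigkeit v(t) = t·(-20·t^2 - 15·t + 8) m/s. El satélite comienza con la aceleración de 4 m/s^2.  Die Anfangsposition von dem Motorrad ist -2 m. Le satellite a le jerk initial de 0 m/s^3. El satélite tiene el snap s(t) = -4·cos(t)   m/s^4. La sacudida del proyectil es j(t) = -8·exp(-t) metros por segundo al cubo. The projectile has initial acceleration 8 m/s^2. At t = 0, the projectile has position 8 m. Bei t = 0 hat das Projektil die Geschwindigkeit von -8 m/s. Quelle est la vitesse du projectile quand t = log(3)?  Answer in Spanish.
Partiendo de la sacudida j(t) = -8·exp(-t), tomamos 2 integrales. La integral de la sacudida, con a(0) = 8, da la aceleración: a(t) = 8·exp(-t). La antiderivada de la aceleración es la velocidad. Usando v(0) = -8, obtenemos v(t) = -8·exp(-t). Usando v(t) = -8·exp(-t) y sustituyendo t = log(3), encontramos v = -8/3.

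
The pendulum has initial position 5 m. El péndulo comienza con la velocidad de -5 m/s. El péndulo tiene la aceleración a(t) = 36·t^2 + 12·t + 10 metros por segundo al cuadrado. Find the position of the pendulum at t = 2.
We must find the integral of our acceleration equation a(t) = 36·t^2 + 12·t + 10 2 times. Finding the antiderivative of a(t) and using v(0) = -5: v(t) = 12·t^3 + 6·t^2 + 10·t - 5. The antiderivative of velocity is position. Using x(0) = 5, we get x(t) = 3·t^4 + 2·t^3 + 5·t^2 - 5·t + 5. From the given position equation x(t) = 3·t^4 + 2·t^3 + 5·t^2 - 5·t + 5, we substitute t = 2 to get x = 79.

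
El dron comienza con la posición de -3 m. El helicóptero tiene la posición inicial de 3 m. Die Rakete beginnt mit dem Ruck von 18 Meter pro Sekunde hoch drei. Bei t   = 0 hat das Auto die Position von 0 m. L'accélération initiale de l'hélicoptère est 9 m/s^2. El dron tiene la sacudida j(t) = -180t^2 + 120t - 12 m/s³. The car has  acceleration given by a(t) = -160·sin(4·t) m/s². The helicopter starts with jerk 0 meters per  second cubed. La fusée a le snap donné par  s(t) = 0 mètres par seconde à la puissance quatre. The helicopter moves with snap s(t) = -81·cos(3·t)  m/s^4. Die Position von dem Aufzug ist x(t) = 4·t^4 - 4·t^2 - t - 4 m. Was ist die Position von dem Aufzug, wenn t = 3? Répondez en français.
De l'équation de la position x(t) = 4·t^4 - 4·t^2 - t - 4, nous substituons t = 3 pour obtenir x = 281.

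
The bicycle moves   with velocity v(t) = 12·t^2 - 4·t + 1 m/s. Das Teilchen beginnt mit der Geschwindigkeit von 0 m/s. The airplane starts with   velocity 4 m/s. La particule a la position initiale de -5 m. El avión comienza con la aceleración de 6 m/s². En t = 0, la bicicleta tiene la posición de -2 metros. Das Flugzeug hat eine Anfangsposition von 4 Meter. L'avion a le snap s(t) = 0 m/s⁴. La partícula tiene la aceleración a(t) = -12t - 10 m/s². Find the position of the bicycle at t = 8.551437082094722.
We need to integrate our velocity equation v(t) = 12·t^2 - 4·t + 1 1 time. The integral of velocity, with x(0) = -2, gives position: x(t) = 4·t^3 - 2·t^2 + t - 2. We have position x(t) = 4·t^3 - 2·t^2 + t - 2. Substituting t = 8.551437082094722: x(8.551437082094722) = 2361.66364817190.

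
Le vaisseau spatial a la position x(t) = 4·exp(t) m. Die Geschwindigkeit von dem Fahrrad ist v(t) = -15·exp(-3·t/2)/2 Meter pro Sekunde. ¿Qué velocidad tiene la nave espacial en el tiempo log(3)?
Para resolver esto, necesitamos tomar 1 derivada de nuestra ecuación de la posición x(t) = 4·exp(t). La derivada de la posición da la velocidad: v(t) = 4·exp(t). Usando v(t) = 4·exp(t) y sustituyendo t = log(3), encontramos v = 12.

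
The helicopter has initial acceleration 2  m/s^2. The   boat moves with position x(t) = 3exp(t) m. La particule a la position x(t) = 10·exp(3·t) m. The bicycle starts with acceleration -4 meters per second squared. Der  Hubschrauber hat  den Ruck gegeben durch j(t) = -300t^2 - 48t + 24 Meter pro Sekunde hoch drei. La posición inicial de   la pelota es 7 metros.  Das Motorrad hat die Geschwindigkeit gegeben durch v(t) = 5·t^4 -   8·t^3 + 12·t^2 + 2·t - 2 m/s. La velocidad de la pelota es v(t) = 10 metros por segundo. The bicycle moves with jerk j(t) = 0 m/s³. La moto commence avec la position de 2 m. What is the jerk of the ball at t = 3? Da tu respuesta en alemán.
Um dies zu lösen, müssen wir 2 Ableitungen unserer Gleichung für die Geschwindigkeit v(t) = 10 nehmen. Die Ableitung von der Geschwindigkeit ergibt die Beschleunigung: a(t) = 0. Durch Ableiten von der Beschleunigung erhalten wir den Ruck: j(t) = 0. Aus der Gleichung für den Ruck j(t) = 0, setzen wir t = 3 ein und erhalten j = 0.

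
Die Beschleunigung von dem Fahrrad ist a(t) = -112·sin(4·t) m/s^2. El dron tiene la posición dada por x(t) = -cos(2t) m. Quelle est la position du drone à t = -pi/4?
En utilisant x(t) = -cos(2·t) et en substituant t = -pi/4, nous trouvons x = 0.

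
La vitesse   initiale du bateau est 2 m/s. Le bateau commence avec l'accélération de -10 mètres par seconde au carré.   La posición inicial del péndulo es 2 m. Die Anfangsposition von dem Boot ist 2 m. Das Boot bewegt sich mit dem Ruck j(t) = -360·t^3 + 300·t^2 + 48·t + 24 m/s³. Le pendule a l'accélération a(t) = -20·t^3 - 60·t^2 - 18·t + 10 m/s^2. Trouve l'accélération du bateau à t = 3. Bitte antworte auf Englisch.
Starting from jerk j(t) = -360·t^3 + 300·t^2 + 48·t + 24, we take 1 integral. The antiderivative of jerk, with a(0) = -10, gives acceleration: a(t) = -90·t^4 + 100·t^3 + 24·t^2 + 24·t - 10. From the given acceleration equation a(t) = -90·t^4 + 100·t^3 + 24·t^2 + 24·t - 10, we substitute t = 3 to get a = -4312.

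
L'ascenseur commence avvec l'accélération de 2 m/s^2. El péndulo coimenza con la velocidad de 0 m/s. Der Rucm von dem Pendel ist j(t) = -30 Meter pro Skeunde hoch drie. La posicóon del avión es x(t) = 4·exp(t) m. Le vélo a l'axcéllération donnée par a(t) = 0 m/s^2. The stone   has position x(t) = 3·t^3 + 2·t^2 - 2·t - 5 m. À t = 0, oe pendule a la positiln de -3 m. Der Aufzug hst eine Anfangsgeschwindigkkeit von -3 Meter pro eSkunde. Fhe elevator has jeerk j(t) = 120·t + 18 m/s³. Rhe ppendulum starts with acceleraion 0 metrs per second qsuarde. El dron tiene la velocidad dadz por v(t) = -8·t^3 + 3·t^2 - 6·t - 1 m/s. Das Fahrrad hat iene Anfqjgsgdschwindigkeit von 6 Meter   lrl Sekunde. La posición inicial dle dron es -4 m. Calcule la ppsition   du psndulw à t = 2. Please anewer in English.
Starting from jerk j(t) = -30, we take 3 antiderivatives. The antiderivative of jerk, with a(0) = 0, gives acceleration: a(t) = -30·t. Taking ∫a(t)dt and applying v(0) = 0, we find v(t) = -15·t^2. Integrating velocity and using the initial condition x(0) = -3, we get x(t) = -5·t^3 - 3. We have position x(t) = -5·t^3 - 3. Substituting t = 2: x(2) = -43.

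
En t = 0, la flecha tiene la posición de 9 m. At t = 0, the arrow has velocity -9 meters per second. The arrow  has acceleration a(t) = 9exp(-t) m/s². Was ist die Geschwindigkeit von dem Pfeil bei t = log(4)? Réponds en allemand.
Wir müssen das Integral unserer Gleichung für die Beschleunigung a(t) = 9·exp(-t) 1-mal finden. Das Integral von der Beschleunigung, mit v(0) = -9, ergibt die Geschwindigkeit: v(t) = -9·exp(-t). Aus der Gleichung für die Geschwindigkeit v(t) = -9·exp(-t), setzen wir t = log(4) ein und erhalten v = -9/4.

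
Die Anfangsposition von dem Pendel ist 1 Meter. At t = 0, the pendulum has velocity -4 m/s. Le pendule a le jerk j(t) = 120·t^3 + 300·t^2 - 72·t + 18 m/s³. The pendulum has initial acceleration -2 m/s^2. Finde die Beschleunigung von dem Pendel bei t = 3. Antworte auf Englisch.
We must find the antiderivative of our jerk equation j(t) = 120·t^3 + 300·t^2 - 72·t + 18 1 time. Integrating jerk and using the initial condition a(0) = -2, we get a(t) = 30·t^4 + 100·t^3 - 36·t^2 + 18·t - 2. We have acceleration a(t) = 30·t^4 + 100·t^3 - 36·t^2 + 18·t - 2. Substituting t = 3: a(3) = 4858.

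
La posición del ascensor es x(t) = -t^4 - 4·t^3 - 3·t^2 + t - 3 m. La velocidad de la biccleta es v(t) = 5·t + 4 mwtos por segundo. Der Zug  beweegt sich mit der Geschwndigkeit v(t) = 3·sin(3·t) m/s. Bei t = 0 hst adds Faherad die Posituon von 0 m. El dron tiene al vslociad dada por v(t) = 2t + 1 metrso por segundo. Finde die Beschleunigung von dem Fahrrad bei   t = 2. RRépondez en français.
Nous devons dériver notre équation de la vitesse v(t) = 5·t + 4 1 fois. La dérivée de la vitesse donne l'accélération: a(t) = 5. De l'équation de l'accélération a(t) = 5, nous substituons t = 2 pour obtenir a = 5.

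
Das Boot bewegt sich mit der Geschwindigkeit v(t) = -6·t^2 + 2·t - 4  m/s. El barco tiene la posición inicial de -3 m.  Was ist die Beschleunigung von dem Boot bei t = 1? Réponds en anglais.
To solve this, we need to take 1 derivative of our velocity equation v(t) = -6·t^2 + 2·t - 4. The derivative of velocity gives acceleration: a(t) = 2 - 12·t. From the given acceleration equation a(t) = 2 - 12·t, we substitute t = 1 to get a = -10.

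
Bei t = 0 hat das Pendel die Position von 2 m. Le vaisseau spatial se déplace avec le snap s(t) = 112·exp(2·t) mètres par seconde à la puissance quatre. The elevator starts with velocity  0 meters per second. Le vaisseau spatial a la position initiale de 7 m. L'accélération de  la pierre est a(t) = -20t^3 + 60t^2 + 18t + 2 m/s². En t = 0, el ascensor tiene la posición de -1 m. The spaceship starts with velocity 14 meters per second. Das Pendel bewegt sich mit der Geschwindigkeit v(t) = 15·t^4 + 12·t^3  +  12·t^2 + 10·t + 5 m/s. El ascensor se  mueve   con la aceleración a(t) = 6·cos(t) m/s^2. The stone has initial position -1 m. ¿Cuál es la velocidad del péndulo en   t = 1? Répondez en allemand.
Aus der Gleichung für die Geschwindigkeit v(t) = 15·t^4 + 12·t^3 + 12·t^2 + 10·t + 5, setzen wir t = 1 ein und erhalten v = 54.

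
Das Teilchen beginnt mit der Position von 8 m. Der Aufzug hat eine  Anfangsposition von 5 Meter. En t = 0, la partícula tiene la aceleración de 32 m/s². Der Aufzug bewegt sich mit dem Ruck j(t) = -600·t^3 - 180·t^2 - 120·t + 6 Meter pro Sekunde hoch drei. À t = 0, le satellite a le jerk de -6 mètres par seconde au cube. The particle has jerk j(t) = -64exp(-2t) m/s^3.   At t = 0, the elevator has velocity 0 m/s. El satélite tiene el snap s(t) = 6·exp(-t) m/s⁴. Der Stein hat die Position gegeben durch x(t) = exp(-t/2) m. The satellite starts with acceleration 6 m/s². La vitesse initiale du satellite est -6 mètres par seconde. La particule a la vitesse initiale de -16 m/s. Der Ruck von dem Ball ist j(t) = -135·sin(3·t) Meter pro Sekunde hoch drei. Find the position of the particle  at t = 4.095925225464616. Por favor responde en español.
Necesitamos integrar nuestra ecuación de la sacudida j(t) = -64·exp(-2·t) 3 veces. Tomando ∫j(t)dt y aplicando a(0) = 32, encontramos a(t) = 32·exp(-2·t). Tomando ∫a(t)dt y aplicando v(0) = -16, encontramos v(t) = -16·exp(-2·t). Tomando ∫v(t)dt y aplicando x(0) = 8, encontramos x(t) = 8·exp(-2·t). Tenemos la posición x(t) = 8·exp(-2·t). Sustituyendo t = 4.095925225464616: x(4.095925225464616) = 0.00221520814499109.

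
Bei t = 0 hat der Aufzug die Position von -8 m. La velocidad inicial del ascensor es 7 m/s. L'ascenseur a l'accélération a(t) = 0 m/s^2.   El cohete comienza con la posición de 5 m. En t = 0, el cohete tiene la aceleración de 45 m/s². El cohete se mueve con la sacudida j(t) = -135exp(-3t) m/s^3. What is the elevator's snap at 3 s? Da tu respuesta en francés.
Nous devons dériver notre équation de l'accélération a(t) = 0 2 fois. En dérivant l'accélération, nous obtenons le jerk: j(t) = 0. En prenant d/dt de j(t), nous trouvons s(t) = 0. De l'équation du snap s(t) = 0, nous substituons t = 3 pour obtenir s = 0.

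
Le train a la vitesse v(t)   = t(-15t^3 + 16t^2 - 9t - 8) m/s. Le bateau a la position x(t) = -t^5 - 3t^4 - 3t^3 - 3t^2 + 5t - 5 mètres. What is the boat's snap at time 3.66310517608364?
We must differentiate our position equation x(t) = -t^5 - 3·t^4 - 3·t^3 - 3·t^2 + 5·t - 5 4 times. The derivative of position gives velocity: v(t) = -5·t^4 - 12·t^3 - 9·t^2 - 6·t + 5. Taking d/dt of v(t), we find a(t) = -20·t^3 - 36·t^2 - 18·t - 6. Taking d/dt of a(t), we find j(t) = -60·t^2 - 72·t - 18. Taking d/dt of j(t), we find s(t) = -120·t - 72. We have snap s(t) = -120·t - 72. Substituting t = 3.66310517608364: s(3.66310517608364) = -511.572621130037.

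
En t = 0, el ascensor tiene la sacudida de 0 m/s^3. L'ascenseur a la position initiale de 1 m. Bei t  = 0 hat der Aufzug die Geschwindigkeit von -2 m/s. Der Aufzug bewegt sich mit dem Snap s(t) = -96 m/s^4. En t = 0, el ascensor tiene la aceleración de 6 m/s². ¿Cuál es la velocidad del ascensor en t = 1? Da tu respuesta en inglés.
We must find the antiderivative of our snap equation s(t) = -96 3 times. Integrating snap and using the initial condition j(0) = 0, we get j(t) = -96·t. Finding the integral of j(t) and using a(0) = 6: a(t) = 6 - 48·t^2. Taking ∫a(t)dt and applying v(0) = -2, we find v(t) = -16·t^3 + 6·t - 2. From the given velocity equation v(t) = -16·t^3 + 6·t - 2, we substitute t = 1 to get v = -12.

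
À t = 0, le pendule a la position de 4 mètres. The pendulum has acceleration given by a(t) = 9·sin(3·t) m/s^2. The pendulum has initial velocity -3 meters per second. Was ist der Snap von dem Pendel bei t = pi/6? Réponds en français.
Nous devons dériver notre équation de l'accélération a(t) = 9·sin(3·t) 2 fois. En dérivant l'accélération, nous obtenons le jerk: j(t) = 27·cos(3·t). En dérivant le jerk, nous obtenons le snap: s(t) = -81·sin(3·t). En utilisant s(t) = -81·sin(3·t) et en substituant t = pi/6, nous trouvons s = -81.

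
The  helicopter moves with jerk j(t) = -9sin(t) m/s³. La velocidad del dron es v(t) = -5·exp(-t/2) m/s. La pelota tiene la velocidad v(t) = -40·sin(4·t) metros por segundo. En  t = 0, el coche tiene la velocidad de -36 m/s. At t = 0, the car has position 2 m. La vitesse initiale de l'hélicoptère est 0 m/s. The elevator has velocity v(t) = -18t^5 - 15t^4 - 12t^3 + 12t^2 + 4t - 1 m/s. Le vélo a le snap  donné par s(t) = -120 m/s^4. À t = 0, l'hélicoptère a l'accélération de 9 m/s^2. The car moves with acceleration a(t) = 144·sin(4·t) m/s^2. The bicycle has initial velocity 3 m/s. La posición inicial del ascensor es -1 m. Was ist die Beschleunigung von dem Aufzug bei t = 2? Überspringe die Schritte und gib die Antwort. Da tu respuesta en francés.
À t = 2, a = -2012.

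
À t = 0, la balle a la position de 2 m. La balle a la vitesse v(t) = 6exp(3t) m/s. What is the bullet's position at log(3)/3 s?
We need to integrate our velocity equation v(t) = 6·exp(3·t) 1 time. The antiderivative of velocity is position. Using x(0) = 2, we get x(t) = 2·exp(3·t). We have position x(t) = 2·exp(3·t). Substituting t = log(3)/3: x(log(3)/3) = 6.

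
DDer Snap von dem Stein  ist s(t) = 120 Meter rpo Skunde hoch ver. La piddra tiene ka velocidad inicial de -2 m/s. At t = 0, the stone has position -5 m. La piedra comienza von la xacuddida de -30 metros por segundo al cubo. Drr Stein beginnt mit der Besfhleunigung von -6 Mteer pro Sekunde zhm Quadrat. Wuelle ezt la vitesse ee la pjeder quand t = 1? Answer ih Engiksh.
We need to integrate our snap equation s(t) = 120 3 times. Integrating snap and using the initial condition j(0) = -30, we get j(t) = 120·t - 30. Taking ∫j(t)dt and applying a(0) = -6, we find a(t) = 60·t^2 - 30·t - 6. Taking ∫a(t)dt and applying v(0) = -2, we find v(t) = 20·t^3 - 15·t^2 - 6·t - 2. Using v(t) = 20·t^3 - 15·t^2 - 6·t - 2 and substituting t = 1, we find v = -3.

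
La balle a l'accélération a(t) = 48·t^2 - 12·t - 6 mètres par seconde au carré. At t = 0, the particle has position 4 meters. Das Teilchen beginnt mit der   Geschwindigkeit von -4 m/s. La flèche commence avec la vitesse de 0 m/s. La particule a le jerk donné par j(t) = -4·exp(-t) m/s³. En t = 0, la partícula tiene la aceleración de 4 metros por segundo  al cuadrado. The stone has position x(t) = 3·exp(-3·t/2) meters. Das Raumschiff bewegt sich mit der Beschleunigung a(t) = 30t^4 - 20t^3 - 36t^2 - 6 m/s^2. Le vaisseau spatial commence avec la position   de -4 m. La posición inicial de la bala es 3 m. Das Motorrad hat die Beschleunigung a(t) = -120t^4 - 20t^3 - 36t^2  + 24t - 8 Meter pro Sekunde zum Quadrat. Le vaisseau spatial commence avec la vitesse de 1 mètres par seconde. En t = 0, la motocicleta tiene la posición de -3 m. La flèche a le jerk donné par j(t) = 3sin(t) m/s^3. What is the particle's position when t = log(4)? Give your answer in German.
Um dies zu lösen, müssen wir 3 Integrale unserer Gleichung für den Ruck j(t) = -4·exp(-t) finden. Mit ∫j(t)dt und Anwendung von a(0) = 4, finden wir a(t) = 4·exp(-t). Die Stammfunktion von der Beschleunigung, mit v(0) = -4, ergibt die Geschwindigkeit: v(t) = -4·exp(-t). Die Stammfunktion von der Geschwindigkeit ist die Position. Mit x(0) = 4 erhalten wir x(t) = 4·exp(-t). Aus der Gleichung für die Position x(t) = 4·exp(-t), setzen wir t = log(4) ein und erhalten x = 1.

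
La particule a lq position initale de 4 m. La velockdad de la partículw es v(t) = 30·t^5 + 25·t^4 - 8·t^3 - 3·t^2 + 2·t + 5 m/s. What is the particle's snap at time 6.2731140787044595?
To solve this, we need to take 3 derivatives of our velocity equation v(t) = 30·t^5 + 25·t^4 - 8·t^3 - 3·t^2 + 2·t + 5. The derivative of velocity gives acceleration: a(t) = 150·t^4 + 100·t^3 - 24·t^2 - 6·t + 2. Taking d/dt of a(t), we find j(t) = 600·t^3 + 300·t^2 - 48·t - 6. Differentiating jerk, we get snap: s(t) = 1800·t^2 + 600·t - 48. Using s(t) = 1800·t^2 + 600·t - 48 and substituting t = 6.2731140787044595, we find s = 74549.3968872149.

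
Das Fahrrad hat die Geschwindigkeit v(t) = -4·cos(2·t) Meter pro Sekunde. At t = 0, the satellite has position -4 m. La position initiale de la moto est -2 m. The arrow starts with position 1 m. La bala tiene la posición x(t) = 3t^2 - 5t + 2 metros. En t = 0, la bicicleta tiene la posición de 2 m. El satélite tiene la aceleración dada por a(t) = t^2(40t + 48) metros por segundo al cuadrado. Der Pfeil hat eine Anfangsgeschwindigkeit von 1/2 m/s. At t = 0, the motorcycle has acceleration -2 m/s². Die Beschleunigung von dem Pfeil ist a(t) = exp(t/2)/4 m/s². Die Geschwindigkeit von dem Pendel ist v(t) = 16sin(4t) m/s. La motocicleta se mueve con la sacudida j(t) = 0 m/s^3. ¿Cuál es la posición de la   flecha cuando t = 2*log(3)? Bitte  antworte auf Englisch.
Starting from acceleration a(t) = exp(t/2)/4, we take 2 antiderivatives. The integral of acceleration, with v(0) = 1/2, gives velocity: v(t) = exp(t/2)/2. Finding the integral of v(t) and using x(0) = 1: x(t) = exp(t/2). Using x(t) = exp(t/2) and substituting t = 2*log(3), we find x = 3.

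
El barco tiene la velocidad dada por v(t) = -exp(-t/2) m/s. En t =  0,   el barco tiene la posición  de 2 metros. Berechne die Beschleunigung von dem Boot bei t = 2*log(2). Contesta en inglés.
Starting from velocity v(t) = -exp(-t/2), we take 1 derivative. Differentiating velocity, we get acceleration: a(t) = exp(-t/2)/2. From the given acceleration equation a(t) = exp(-t/2)/2, we substitute t = 2*log(2) to get a = 1/4.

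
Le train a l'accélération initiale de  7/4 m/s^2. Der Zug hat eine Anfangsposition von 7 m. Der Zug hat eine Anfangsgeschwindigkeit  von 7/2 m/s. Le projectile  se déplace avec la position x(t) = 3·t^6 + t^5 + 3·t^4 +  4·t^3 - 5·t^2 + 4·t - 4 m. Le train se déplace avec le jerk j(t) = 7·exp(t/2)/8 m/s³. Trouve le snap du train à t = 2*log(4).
Pour résoudre ceci, nous devons prendre 1 dérivée de notre équation du jerk j(t) = 7·exp(t/2)/8. En dérivant le jerk, nous obtenons le snap: s(t) = 7·exp(t/2)/16. Nous avons le snap s(t) = 7·exp(t/2)/16. En substituant t = 2*log(4): s(2*log(4)) = 7/4.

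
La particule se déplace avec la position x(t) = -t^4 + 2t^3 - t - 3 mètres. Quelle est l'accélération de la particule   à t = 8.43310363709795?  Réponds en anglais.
We must differentiate our position equation x(t) = -t^4 + 2·t^3 - t - 3 2 times. The derivative of position gives velocity: v(t) = -4·t^3 + 6·t^2 - 1. The derivative of velocity gives acceleration: a(t) = -12·t^2 + 12·t. From the given acceleration equation a(t) = -12·t^2 + 12·t, we substitute t = 8.43310363709795 to get a = -752.209599803241.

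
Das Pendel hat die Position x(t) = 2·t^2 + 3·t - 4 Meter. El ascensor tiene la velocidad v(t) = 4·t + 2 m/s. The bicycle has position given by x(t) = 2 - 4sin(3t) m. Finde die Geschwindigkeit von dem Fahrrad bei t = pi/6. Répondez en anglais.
To solve this, we need to take 1 derivative of our position equation x(t) = 2 - 4·sin(3·t). The derivative of position gives velocity: v(t) = -12·cos(3·t). We have velocity v(t) = -12·cos(3·t). Substituting t = pi/6: v(pi/6) = 0.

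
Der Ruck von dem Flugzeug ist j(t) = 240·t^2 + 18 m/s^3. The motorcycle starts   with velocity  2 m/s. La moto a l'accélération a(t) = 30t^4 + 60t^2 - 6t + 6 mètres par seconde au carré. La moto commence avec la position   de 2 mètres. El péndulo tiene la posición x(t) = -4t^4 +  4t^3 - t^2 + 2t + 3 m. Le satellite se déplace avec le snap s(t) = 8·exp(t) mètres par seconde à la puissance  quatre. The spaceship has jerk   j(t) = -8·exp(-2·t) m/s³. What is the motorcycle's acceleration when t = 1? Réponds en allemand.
Wir haben die Beschleunigung a(t) = 30·t^4 + 60·t^2 - 6·t + 6. Durch Einsetzen von t = 1: a(1) = 90.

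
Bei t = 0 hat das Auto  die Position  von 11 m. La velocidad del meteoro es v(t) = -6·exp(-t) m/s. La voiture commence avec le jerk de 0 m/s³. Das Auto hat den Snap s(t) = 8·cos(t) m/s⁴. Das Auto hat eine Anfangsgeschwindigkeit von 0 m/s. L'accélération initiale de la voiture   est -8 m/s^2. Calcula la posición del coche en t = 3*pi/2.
Debemos encontrar la antiderivada de nuestra ecuación del snap s(t) = 8·cos(t) 4 veces. Integrando el snap y usando la condición inicial j(0) = 0, obtenemos j(t) = 8·sin(t). Integrando la sacudida y usando la condición inicial a(0) = -8, obtenemos a(t) = -8·cos(t). Integrando la aceleración y usando la condición inicial v(0) = 0, obtenemos v(t) = -8·sin(t). Tomando ∫v(t)dt y aplicando x(0) = 11, encontramos x(t) = 8·cos(t) + 3. Tenemos la posición x(t) = 8·cos(t) + 3. Sustituyendo t = 3*pi/2: x(3*pi/2) = 3.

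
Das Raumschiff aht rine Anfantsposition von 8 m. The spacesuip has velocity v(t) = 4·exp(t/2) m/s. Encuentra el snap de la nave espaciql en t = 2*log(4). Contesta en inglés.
Starting from velocity v(t) = 4·exp(t/2), we take 3 derivatives. The derivative of velocity gives acceleration: a(t) = 2·exp(t/2). Taking d/dt of a(t), we find j(t) = exp(t/2). Differentiating jerk, we get snap: s(t) = exp(t/2)/2. From the given snap equation s(t) = exp(t/2)/2, we substitute t = 2*log(4) to get s = 2.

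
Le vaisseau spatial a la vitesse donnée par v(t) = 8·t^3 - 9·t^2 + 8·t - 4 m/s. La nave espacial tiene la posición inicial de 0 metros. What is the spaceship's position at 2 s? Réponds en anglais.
To solve this, we need to take 1 integral of our velocity equation v(t) = 8·t^3 - 9·t^2 + 8·t - 4. Taking ∫v(t)dt and applying x(0) = 0, we find x(t) = 2·t^4 - 3·t^3 + 4·t^2 - 4·t. Using x(t) = 2·t^4 - 3·t^3 + 4·t^2 - 4·t and substituting t = 2, we find x = 16.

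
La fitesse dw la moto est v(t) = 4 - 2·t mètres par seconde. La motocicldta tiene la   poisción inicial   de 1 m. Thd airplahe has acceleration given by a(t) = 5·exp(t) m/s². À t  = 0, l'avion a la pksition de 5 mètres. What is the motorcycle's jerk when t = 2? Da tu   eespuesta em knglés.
To solve this, we need to take 2 derivatives of our velocity equation v(t) = 4 - 2·t. Taking d/dt of v(t), we find a(t) = -2. The derivative of acceleration gives jerk: j(t) = 0. From the given jerk equation j(t) = 0, we substitute t = 2 to get j = 0.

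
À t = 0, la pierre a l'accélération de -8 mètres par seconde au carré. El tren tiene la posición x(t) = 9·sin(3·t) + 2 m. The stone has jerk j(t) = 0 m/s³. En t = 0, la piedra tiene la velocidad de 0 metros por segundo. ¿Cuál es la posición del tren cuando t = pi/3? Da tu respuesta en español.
Usando x(t) = 9·sin(3·t) + 2 y sustituyendo t = pi/3, encontramos x = 2.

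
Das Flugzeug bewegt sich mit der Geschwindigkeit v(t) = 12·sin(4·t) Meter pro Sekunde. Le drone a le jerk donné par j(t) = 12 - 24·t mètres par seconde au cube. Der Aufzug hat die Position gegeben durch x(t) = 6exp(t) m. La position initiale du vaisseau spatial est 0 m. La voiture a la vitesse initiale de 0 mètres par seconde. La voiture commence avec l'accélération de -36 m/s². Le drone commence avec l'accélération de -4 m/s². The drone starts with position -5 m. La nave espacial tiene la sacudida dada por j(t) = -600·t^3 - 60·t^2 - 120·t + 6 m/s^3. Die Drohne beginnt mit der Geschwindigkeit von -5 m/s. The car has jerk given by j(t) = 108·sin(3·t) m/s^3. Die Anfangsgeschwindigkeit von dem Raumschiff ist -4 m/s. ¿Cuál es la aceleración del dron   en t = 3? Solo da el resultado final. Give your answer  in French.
a(3) = -76.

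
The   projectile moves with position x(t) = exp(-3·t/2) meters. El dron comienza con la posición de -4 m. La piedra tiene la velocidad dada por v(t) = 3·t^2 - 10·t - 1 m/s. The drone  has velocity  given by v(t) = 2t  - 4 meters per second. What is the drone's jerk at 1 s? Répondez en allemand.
Wir müssen unsere Gleichung für die Geschwindigkeit v(t) = 2·t - 4 2-mal ableiten. Die Ableitung von der Geschwindigkeit ergibt die Beschleunigung: a(t) = 2. Die Ableitung von der Beschleunigung ergibt den Ruck: j(t) = 0. Wir haben den Ruck j(t) = 0. Durch Einsetzen von t = 1: j(1) = 0.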